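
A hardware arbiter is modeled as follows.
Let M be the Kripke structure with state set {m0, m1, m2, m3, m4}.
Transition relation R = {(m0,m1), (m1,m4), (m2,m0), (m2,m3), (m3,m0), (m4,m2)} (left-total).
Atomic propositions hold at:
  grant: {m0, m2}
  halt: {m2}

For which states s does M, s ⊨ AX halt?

Sat(AX halt) = {s : every successor in {m2}} = {m4}

{m4}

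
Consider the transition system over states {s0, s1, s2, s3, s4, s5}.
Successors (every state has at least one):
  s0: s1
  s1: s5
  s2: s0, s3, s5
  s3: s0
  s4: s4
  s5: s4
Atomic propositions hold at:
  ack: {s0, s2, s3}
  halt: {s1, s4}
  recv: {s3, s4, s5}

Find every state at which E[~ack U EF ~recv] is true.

Sat(~ack) = {s1, s4, s5}
Sat(~recv) = {s0, s1, s2}
EF ~recv: least fixpoint, start Z0 = {s0, s1, s2}, add states with some successor in Z. Z1 = {s0, s1, s2, s3}; fixed.
Sat(EF ~recv) = {s0, s1, s2, s3}
E[~ack U EF ~recv]: least fixpoint, start Z0 = Sat(EF ~recv) = {s0, s1, s2, s3}, add states in Sat(~ack) with some successor in Z. Already a fixed point.
Sat(E[~ack U EF ~recv]) = {s0, s1, s2, s3}

{s0, s1, s2, s3}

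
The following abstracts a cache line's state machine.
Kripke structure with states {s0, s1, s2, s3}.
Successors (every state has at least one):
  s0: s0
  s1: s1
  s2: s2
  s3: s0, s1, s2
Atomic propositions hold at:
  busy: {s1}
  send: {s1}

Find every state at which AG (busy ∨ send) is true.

Sat(busy ∨ send) = {s1}
AG (busy ∨ send): greatest fixpoint, start Z0 = {s1}, keep only states in Sat with every successor in Z. Already a fixed point.
Sat(AG (busy ∨ send)) = {s1}

{s1}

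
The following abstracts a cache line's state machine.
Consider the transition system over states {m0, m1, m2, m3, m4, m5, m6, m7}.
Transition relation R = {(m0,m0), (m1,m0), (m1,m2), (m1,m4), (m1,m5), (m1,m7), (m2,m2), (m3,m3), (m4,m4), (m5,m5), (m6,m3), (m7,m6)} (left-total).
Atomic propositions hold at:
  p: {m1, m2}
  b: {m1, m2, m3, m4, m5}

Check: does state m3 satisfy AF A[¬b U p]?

Sat(¬b) = {m0, m6, m7}
A[¬b U p]: least fixpoint, start Z0 = Sat(p) = {m1, m2}, add states in Sat(¬b) with every successor in Z. Already a fixed point.
Sat(A[¬b U p]) = {m1, m2}
AF A[¬b U p]: least fixpoint, start Z0 = {m1, m2}, add states with every successor in Z. Already a fixed point.
Sat(AF A[¬b U p]) = {m1, m2}
m3 ∉ Sat(AF A[¬b U p]) = {m1, m2}, so the formula does not hold at m3.

No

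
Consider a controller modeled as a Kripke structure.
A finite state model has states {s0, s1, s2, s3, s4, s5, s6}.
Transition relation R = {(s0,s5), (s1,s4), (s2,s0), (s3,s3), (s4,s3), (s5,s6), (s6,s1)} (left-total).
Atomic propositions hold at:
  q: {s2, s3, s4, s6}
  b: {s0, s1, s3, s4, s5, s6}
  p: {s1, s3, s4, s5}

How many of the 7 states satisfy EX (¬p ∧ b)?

Sat(¬p) = {s0, s2, s6}
Sat(¬p ∧ b) = {s0, s6}
Sat(EX (¬p ∧ b)) = {s : some successor in {s0, s6}} = {s2, s5}
|Sat(EX (¬p ∧ b))| = |{s2, s5}| = 2.

2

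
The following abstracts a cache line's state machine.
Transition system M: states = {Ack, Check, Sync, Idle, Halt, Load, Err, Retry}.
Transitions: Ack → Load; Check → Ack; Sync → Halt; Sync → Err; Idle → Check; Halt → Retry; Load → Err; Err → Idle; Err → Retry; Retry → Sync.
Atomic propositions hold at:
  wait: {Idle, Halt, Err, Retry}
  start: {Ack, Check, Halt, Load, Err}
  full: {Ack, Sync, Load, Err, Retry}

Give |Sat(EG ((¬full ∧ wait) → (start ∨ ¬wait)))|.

7

Sat(¬full) = {Check, Idle, Halt}
Sat(¬full ∧ wait) = {Idle, Halt}
Sat(¬wait) = {Ack, Check, Sync, Load}
Sat(start ∨ ¬wait) = {Ack, Check, Sync, Halt, Load, Err}
Sat((¬full ∧ wait) → (start ∨ ¬wait)) = {Ack, Check, Sync, Halt, Load, Err, Retry}
EG ((¬full ∧ wait) → (start ∨ ¬wait)): greatest fixpoint, start Z0 = {Ack, Check, Sync, Halt, Load, Err, Retry}, keep only states in Sat with some successor in Z. Already a fixed point.
Sat(EG ((¬full ∧ wait) → (start ∨ ¬wait))) = {Ack, Check, Sync, Halt, Load, Err, Retry}
|Sat(EG ((¬full ∧ wait) → (start ∨ ¬wait)))| = |{Ack, Check, Sync, Halt, Load, Err, Retry}| = 7.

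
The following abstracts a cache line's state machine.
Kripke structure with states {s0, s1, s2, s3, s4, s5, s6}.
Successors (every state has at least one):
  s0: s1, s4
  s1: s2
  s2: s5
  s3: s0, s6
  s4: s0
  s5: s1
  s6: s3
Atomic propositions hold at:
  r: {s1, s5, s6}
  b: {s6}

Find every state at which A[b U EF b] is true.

{s3, s6}

EF b: least fixpoint, start Z0 = {s6}, add states with some successor in Z. Z1 = {s3, s6}; fixed.
Sat(EF b) = {s3, s6}
A[b U EF b]: least fixpoint, start Z0 = Sat(EF b) = {s3, s6}, add states in Sat(b) with every successor in Z. Already a fixed point.
Sat(A[b U EF b]) = {s3, s6}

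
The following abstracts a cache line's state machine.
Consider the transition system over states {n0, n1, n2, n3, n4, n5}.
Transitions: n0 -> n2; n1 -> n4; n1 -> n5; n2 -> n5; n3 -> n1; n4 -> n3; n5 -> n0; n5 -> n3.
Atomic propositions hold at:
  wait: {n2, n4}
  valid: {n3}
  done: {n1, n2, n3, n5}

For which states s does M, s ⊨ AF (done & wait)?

Sat(done & wait) = {n2}
AF (done & wait): least fixpoint, start Z0 = {n2}, add states with every successor in Z. Z1 = {n0, n2}; fixed.
Sat(AF (done & wait)) = {n0, n2}

{n0, n2}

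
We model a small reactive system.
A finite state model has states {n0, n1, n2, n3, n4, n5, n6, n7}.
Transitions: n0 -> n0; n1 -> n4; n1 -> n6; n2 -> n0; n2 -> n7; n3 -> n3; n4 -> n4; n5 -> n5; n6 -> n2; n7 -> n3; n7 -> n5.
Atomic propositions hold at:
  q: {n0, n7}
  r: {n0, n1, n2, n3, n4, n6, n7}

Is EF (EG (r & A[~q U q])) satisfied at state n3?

No

Sat(~q) = {n1, n2, n3, n4, n5, n6}
A[~q U q]: least fixpoint, start Z0 = Sat(q) = {n0, n7}, add states in Sat(~q) with every successor in Z. Z1 = {n0, n2, n7}; Z2 = {n0, n2, n6, n7}; fixed.
Sat(A[~q U q]) = {n0, n2, n6, n7}
Sat(r & A[~q U q]) = {n0, n2, n6, n7}
EG (r & A[~q U q]): greatest fixpoint, start Z0 = {n0, n2, n6, n7}, keep only states in Sat with some successor in Z. Z1 = {n0, n2, n6}; fixed.
Sat(EG (r & A[~q U q])) = {n0, n2, n6}
EF (EG (r & A[~q U q])): least fixpoint, start Z0 = {n0, n2, n6}, add states with some successor in Z. Z1 = {n0, n1, n2, n6}; fixed.
Sat(EF (EG (r & A[~q U q]))) = {n0, n1, n2, n6}
n3 ∉ Sat(EF (EG (r & A[~q U q]))) = {n0, n1, n2, n6}, so the formula does not hold at n3.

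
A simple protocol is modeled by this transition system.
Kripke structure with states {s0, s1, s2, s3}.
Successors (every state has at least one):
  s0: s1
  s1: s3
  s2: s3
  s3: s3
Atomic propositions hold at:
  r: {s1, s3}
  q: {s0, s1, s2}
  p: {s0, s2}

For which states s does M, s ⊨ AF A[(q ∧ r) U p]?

Sat(q ∧ r) = {s1}
A[(q ∧ r) U p]: least fixpoint, start Z0 = Sat(p) = {s0, s2}, add states in Sat(q ∧ r) with every successor in Z. Already a fixed point.
Sat(A[(q ∧ r) U p]) = {s0, s2}
AF A[(q ∧ r) U p]: least fixpoint, start Z0 = {s0, s2}, add states with every successor in Z. Already a fixed point.
Sat(AF A[(q ∧ r) U p]) = {s0, s2}

{s0, s2}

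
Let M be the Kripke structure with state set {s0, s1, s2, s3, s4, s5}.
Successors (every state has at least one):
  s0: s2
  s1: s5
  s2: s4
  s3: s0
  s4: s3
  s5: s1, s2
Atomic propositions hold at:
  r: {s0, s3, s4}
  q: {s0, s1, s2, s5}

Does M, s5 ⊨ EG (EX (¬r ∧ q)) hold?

Yes

Sat(¬r) = {s1, s2, s5}
Sat(¬r ∧ q) = {s1, s2, s5}
Sat(EX (¬r ∧ q)) = {s : some successor in {s1, s2, s5}} = {s0, s1, s5}
EG (EX (¬r ∧ q)): greatest fixpoint, start Z0 = {s0, s1, s5}, keep only states in Sat with some successor in Z. Z1 = {s1, s5}; fixed.
Sat(EG (EX (¬r ∧ q))) = {s1, s5}
s5 ∈ Sat(EG (EX (¬r ∧ q))) = {s1, s5}, so the formula holds at s5.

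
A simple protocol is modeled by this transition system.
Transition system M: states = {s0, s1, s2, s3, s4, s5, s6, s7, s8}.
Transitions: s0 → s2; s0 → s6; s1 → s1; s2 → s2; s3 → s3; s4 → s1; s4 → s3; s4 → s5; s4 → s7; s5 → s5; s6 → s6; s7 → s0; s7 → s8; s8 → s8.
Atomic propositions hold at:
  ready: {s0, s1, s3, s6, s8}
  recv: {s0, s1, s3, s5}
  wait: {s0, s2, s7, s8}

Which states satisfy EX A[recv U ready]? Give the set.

A[recv U ready]: least fixpoint, start Z0 = Sat(ready) = {s0, s1, s3, s6, s8}, add states in Sat(recv) with every successor in Z. Already a fixed point.
Sat(A[recv U ready]) = {s0, s1, s3, s6, s8}
Sat(EX A[recv U ready]) = {s : some successor in {s0, s1, s3, s6, s8}} = {s0, s1, s3, s4, s6, s7, s8}

{s0, s1, s3, s4, s6, s7, s8}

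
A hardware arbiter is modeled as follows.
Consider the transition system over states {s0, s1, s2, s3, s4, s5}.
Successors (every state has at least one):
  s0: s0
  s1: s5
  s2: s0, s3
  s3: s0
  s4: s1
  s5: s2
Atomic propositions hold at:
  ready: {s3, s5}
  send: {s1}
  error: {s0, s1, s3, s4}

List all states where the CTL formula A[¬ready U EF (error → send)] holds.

Sat(¬ready) = {s0, s1, s2, s4}
Sat(error → send) = {s1, s2, s5}
EF (error → send): least fixpoint, start Z0 = {s1, s2, s5}, add states with some successor in Z. Z1 = {s1, s2, s4, s5}; fixed.
Sat(EF (error → send)) = {s1, s2, s4, s5}
A[¬ready U EF (error → send)]: least fixpoint, start Z0 = Sat(EF (error → send)) = {s1, s2, s4, s5}, add states in Sat(¬ready) with every successor in Z. Already a fixed point.
Sat(A[¬ready U EF (error → send)]) = {s1, s2, s4, s5}

{s1, s2, s4, s5}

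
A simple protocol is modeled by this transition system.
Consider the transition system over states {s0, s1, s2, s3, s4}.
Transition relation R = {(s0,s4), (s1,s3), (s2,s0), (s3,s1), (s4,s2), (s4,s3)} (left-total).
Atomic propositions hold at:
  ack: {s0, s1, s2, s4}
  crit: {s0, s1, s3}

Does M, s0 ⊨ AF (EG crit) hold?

No

EG crit: greatest fixpoint, start Z0 = {s0, s1, s3}, keep only states in Sat with some successor in Z. Z1 = {s1, s3}; fixed.
Sat(EG crit) = {s1, s3}
AF (EG crit): least fixpoint, start Z0 = {s1, s3}, add states with every successor in Z. Already a fixed point.
Sat(AF (EG crit)) = {s1, s3}
s0 ∉ Sat(AF (EG crit)) = {s1, s3}, so the formula does not hold at s0.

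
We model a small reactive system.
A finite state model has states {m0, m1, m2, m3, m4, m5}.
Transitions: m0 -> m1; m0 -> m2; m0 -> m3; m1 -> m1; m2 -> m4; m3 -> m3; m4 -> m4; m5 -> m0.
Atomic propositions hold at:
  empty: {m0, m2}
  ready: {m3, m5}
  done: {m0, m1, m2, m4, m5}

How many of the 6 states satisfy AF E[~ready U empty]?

3

Sat(~ready) = {m0, m1, m2, m4}
E[~ready U empty]: least fixpoint, start Z0 = Sat(empty) = {m0, m2}, add states in Sat(~ready) with some successor in Z. Already a fixed point.
Sat(E[~ready U empty]) = {m0, m2}
AF E[~ready U empty]: least fixpoint, start Z0 = {m0, m2}, add states with every successor in Z. Z1 = {m0, m2, m5}; fixed.
Sat(AF E[~ready U empty]) = {m0, m2, m5}
|Sat(AF E[~ready U empty])| = |{m0, m2, m5}| = 3.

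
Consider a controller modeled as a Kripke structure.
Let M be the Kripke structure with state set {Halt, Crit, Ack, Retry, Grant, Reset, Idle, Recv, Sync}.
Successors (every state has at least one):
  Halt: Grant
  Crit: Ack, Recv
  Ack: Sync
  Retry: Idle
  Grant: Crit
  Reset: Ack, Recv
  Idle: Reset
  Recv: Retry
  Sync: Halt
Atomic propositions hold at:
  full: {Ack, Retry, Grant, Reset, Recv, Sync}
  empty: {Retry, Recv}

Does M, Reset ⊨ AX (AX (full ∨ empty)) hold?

Yes

Sat(full ∨ empty) = {Ack, Retry, Grant, Reset, Recv, Sync}
Sat(AX (full ∨ empty)) = {s : every successor in {Ack, Retry, Grant, Reset, Recv, Sync}} = {Halt, Crit, Ack, Reset, Idle, Recv}
Sat(AX (AX (full ∨ empty))) = {s : every successor in {Halt, Crit, Ack, Reset, Idle, Recv}} = {Crit, Retry, Grant, Reset, Idle, Sync}
Reset ∈ Sat(AX (AX (full ∨ empty))) = {Crit, Retry, Grant, Reset, Idle, Sync}, so the formula holds at Reset.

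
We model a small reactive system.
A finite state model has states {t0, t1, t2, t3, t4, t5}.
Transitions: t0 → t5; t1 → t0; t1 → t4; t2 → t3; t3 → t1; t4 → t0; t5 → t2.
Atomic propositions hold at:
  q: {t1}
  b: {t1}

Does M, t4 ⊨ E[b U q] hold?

E[b U q]: least fixpoint, start Z0 = Sat(q) = {t1}, add states in Sat(b) with some successor in Z. Already a fixed point.
Sat(E[b U q]) = {t1}
t4 ∉ Sat(E[b U q]) = {t1}, so the formula does not hold at t4.

No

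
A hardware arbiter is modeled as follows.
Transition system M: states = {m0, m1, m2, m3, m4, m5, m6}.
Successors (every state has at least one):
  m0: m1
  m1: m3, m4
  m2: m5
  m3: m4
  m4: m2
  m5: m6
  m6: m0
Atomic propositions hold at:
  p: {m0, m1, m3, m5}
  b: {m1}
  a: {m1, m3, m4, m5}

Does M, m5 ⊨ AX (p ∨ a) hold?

No

Sat(p ∨ a) = {m0, m1, m3, m4, m5}
Sat(AX (p ∨ a)) = {s : every successor in {m0, m1, m3, m4, m5}} = {m0, m1, m2, m3, m6}
m5 ∉ Sat(AX (p ∨ a)) = {m0, m1, m2, m3, m6}, so the formula does not hold at m5.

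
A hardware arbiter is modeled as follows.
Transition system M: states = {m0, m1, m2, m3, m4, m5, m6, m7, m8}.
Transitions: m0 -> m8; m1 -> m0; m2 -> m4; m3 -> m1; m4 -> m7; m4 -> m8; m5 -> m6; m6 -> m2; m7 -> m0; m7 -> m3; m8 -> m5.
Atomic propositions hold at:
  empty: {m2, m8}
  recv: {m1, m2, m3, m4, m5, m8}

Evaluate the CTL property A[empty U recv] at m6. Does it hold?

No

A[empty U recv]: least fixpoint, start Z0 = Sat(recv) = {m1, m2, m3, m4, m5, m8}, add states in Sat(empty) with every successor in Z. Already a fixed point.
Sat(A[empty U recv]) = {m1, m2, m3, m4, m5, m8}
m6 ∉ Sat(A[empty U recv]) = {m1, m2, m3, m4, m5, m8}, so the formula does not hold at m6.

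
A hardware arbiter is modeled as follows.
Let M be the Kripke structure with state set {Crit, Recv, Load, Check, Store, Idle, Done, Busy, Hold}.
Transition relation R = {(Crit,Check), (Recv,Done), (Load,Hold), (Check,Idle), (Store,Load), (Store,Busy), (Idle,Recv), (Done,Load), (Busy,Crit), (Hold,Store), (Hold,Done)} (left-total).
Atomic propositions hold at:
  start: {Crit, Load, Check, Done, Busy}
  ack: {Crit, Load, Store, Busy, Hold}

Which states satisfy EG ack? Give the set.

{Load, Store, Hold}

EG ack: greatest fixpoint, start Z0 = {Crit, Load, Store, Busy, Hold}, keep only states in Sat with some successor in Z. Z1 = {Load, Store, Busy, Hold}; Z2 = {Load, Store, Hold}; fixed.
Sat(EG ack) = {Load, Store, Hold}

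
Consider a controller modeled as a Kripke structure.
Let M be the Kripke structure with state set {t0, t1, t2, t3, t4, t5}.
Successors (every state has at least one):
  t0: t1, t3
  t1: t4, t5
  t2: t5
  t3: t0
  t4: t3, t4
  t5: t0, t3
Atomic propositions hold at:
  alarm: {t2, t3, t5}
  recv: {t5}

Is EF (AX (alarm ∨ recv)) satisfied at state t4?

No

Sat(alarm ∨ recv) = {t2, t3, t5}
Sat(AX (alarm ∨ recv)) = {s : every successor in {t2, t3, t5}} = {t2}
EF (AX (alarm ∨ recv)): least fixpoint, start Z0 = {t2}, add states with some successor in Z. Already a fixed point.
Sat(EF (AX (alarm ∨ recv))) = {t2}
t4 ∉ Sat(EF (AX (alarm ∨ recv))) = {t2}, so the formula does not hold at t4.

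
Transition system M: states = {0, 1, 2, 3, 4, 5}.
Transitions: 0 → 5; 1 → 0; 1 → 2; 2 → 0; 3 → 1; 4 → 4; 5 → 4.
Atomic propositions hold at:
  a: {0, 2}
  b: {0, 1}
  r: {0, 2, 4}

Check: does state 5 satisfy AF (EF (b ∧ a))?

Sat(b ∧ a) = {0}
EF (b ∧ a): least fixpoint, start Z0 = {0}, add states with some successor in Z. Z1 = {0, 1, 2}; Z2 = {0, 1, 2, 3}; fixed.
Sat(EF (b ∧ a)) = {0, 1, 2, 3}
AF (EF (b ∧ a)): least fixpoint, start Z0 = {0, 1, 2, 3}, add states with every successor in Z. Already a fixed point.
Sat(AF (EF (b ∧ a))) = {0, 1, 2, 3}
5 ∉ Sat(AF (EF (b ∧ a))) = {0, 1, 2, 3}, so the formula does not hold at 5.

No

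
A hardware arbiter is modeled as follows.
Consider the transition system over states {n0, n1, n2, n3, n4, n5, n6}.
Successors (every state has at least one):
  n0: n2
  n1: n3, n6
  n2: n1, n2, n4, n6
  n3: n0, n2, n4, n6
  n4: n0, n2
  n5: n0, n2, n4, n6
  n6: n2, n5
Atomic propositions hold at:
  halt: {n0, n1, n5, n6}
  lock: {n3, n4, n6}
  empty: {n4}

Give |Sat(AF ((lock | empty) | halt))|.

Sat(lock | empty) = {n3, n4, n6}
Sat((lock | empty) | halt) = {n0, n1, n3, n4, n5, n6}
AF ((lock | empty) | halt): least fixpoint, start Z0 = {n0, n1, n3, n4, n5, n6}, add states with every successor in Z. Already a fixed point.
Sat(AF ((lock | empty) | halt)) = {n0, n1, n3, n4, n5, n6}
|Sat(AF ((lock | empty) | halt))| = |{n0, n1, n3, n4, n5, n6}| = 6.

6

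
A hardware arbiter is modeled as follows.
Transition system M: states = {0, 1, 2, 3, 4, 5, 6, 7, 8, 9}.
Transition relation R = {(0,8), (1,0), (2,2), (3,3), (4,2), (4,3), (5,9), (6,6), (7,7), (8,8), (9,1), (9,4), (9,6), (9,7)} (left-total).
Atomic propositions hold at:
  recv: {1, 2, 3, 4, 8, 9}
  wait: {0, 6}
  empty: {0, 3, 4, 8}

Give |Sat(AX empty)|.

Sat(AX empty) = {s : every successor in {0, 3, 4, 8}} = {0, 1, 3, 8}
|Sat(AX empty)| = |{0, 1, 3, 8}| = 4.

4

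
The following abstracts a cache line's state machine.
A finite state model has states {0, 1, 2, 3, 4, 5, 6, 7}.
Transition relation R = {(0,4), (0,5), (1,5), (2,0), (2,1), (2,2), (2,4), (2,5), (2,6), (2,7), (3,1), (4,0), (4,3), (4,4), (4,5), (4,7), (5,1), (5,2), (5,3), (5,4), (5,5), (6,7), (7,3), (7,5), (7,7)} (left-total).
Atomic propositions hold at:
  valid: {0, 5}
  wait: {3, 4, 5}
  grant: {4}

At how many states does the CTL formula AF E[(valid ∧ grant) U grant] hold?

1

Sat(valid ∧ grant) = ∅
E[(valid ∧ grant) U grant]: least fixpoint, start Z0 = Sat(grant) = {4}, add states in Sat(valid ∧ grant) with some successor in Z. Already a fixed point.
Sat(E[(valid ∧ grant) U grant]) = {4}
AF E[(valid ∧ grant) U grant]: least fixpoint, start Z0 = {4}, add states with every successor in Z. Already a fixed point.
Sat(AF E[(valid ∧ grant) U grant]) = {4}
|Sat(AF E[(valid ∧ grant) U grant])| = |{4}| = 1.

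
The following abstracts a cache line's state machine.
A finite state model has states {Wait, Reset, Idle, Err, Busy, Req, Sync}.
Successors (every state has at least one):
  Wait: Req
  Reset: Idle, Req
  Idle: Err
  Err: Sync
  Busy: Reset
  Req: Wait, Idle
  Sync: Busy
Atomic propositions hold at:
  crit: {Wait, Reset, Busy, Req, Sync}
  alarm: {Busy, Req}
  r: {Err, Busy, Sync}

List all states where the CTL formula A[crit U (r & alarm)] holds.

{Busy, Sync}

Sat(r & alarm) = {Busy}
A[crit U (r & alarm)]: least fixpoint, start Z0 = Sat((r & alarm)) = {Busy}, add states in Sat(crit) with every successor in Z. Z1 = {Busy, Sync}; fixed.
Sat(A[crit U (r & alarm)]) = {Busy, Sync}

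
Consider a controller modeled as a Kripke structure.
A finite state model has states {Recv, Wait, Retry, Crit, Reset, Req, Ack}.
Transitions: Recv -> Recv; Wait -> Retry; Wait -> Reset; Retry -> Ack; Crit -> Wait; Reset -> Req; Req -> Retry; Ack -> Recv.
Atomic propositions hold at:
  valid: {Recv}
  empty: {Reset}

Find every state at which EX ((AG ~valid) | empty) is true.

Sat(~valid) = {Wait, Retry, Crit, Reset, Req, Ack}
AG ~valid: greatest fixpoint, start Z0 = {Wait, Retry, Crit, Reset, Req, Ack}, keep only states in Sat with every successor in Z. Z1 = {Wait, Retry, Crit, Reset, Req}; Z2 = {Wait, Crit, Reset, Req}; Z3 = {Crit, Reset}; Z4 = ∅; fixed.
Sat(AG ~valid) = ∅
Sat((AG ~valid) | empty) = {Reset}
Sat(EX ((AG ~valid) | empty)) = {s : some successor in {Reset}} = {Wait}

{Wait}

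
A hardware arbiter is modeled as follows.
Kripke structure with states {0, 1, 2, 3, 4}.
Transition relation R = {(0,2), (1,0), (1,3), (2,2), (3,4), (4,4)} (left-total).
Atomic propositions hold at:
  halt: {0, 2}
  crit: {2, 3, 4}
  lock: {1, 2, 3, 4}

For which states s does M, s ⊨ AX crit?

{0, 2, 3, 4}

Sat(AX crit) = {s : every successor in {2, 3, 4}} = {0, 2, 3, 4}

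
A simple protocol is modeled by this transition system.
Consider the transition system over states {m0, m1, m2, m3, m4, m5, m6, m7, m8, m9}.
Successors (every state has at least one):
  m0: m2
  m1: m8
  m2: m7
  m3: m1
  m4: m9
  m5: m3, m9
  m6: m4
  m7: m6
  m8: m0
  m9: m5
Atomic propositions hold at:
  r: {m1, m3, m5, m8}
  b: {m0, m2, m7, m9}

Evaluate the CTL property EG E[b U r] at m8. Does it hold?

E[b U r]: least fixpoint, start Z0 = Sat(r) = {m1, m3, m5, m8}, add states in Sat(b) with some successor in Z. Z1 = {m1, m3, m5, m8, m9}; fixed.
Sat(E[b U r]) = {m1, m3, m5, m8, m9}
EG E[b U r]: greatest fixpoint, start Z0 = {m1, m3, m5, m8, m9}, keep only states in Sat with some successor in Z. Z1 = {m1, m3, m5, m9}; Z2 = {m3, m5, m9}; Z3 = {m5, m9}; fixed.
Sat(EG E[b U r]) = {m5, m9}
m8 ∉ Sat(EG E[b U r]) = {m5, m9}, so the formula does not hold at m8.

No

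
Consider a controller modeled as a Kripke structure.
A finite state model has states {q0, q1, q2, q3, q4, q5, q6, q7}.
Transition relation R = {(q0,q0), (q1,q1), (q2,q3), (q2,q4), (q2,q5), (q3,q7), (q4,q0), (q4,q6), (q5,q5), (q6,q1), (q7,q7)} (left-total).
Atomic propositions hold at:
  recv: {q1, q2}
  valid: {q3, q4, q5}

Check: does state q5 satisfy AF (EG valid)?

EG valid: greatest fixpoint, start Z0 = {q3, q4, q5}, keep only states in Sat with some successor in Z. Z1 = {q5}; fixed.
Sat(EG valid) = {q5}
AF (EG valid): least fixpoint, start Z0 = {q5}, add states with every successor in Z. Already a fixed point.
Sat(AF (EG valid)) = {q5}
q5 ∈ Sat(AF (EG valid)) = {q5}, so the formula holds at q5.

Yes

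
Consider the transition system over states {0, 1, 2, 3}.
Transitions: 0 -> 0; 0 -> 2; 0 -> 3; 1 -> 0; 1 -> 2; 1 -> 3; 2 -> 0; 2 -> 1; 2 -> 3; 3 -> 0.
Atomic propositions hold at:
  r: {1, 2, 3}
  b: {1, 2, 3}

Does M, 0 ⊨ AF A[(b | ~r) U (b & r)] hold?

No

Sat(~r) = {0}
Sat(b | ~r) = {0, 1, 2, 3}
Sat(b & r) = {1, 2, 3}
A[(b | ~r) U (b & r)]: least fixpoint, start Z0 = Sat((b & r)) = {1, 2, 3}, add states in Sat(b | ~r) with every successor in Z. Already a fixed point.
Sat(A[(b | ~r) U (b & r)]) = {1, 2, 3}
AF A[(b | ~r) U (b & r)]: least fixpoint, start Z0 = {1, 2, 3}, add states with every successor in Z. Already a fixed point.
Sat(AF A[(b | ~r) U (b & r)]) = {1, 2, 3}
0 ∉ Sat(AF A[(b | ~r) U (b & r)]) = {1, 2, 3}, so the formula does not hold at 0.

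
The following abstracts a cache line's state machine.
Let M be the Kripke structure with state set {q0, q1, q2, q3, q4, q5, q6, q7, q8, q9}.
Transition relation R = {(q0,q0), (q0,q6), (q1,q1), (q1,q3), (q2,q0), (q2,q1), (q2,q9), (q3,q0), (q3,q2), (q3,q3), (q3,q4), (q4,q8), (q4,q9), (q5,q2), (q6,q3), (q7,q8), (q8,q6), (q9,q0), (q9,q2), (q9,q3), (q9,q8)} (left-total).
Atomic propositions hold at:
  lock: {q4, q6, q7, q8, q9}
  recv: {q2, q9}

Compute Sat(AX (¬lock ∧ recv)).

{q5}

Sat(¬lock) = {q0, q1, q2, q3, q5}
Sat(¬lock ∧ recv) = {q2}
Sat(AX (¬lock ∧ recv)) = {s : every successor in {q2}} = {q5}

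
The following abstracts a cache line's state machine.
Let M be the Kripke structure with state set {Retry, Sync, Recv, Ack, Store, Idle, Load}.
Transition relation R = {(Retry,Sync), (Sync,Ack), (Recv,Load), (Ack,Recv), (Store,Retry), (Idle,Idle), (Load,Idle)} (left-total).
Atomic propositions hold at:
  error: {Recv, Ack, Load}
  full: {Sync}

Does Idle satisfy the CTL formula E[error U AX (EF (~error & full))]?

Sat(~error) = {Retry, Sync, Store, Idle}
Sat(~error & full) = {Sync}
EF (~error & full): least fixpoint, start Z0 = {Sync}, add states with some successor in Z. Z1 = {Retry, Sync}; Z2 = {Retry, Sync, Store}; fixed.
Sat(EF (~error & full)) = {Retry, Sync, Store}
Sat(AX (EF (~error & full))) = {s : every successor in {Retry, Sync, Store}} = {Retry, Store}
E[error U AX (EF (~error & full))]: least fixpoint, start Z0 = Sat(AX (EF (~error & full))) = {Retry, Store}, add states in Sat(error) with some successor in Z. Already a fixed point.
Sat(E[error U AX (EF (~error & full))]) = {Retry, Store}
Idle ∉ Sat(E[error U AX (EF (~error & full))]) = {Retry, Store}, so the formula does not hold at Idle.

No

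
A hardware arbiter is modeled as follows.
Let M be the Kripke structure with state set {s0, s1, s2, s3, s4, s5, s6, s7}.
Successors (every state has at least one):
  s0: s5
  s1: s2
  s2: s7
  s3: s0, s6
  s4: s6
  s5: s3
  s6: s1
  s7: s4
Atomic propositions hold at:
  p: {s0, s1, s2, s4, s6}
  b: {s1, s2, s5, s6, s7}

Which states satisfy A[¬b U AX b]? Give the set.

Sat(¬b) = {s0, s3, s4}
Sat(AX b) = {s : every successor in {s1, s2, s5, s6, s7}} = {s0, s1, s2, s4, s6}
A[¬b U AX b]: least fixpoint, start Z0 = Sat(AX b) = {s0, s1, s2, s4, s6}, add states in Sat(¬b) with every successor in Z. Z1 = {s0, s1, s2, s3, s4, s6}; fixed.
Sat(A[¬b U AX b]) = {s0, s1, s2, s3, s4, s6}

{s0, s1, s2, s3, s4, s6}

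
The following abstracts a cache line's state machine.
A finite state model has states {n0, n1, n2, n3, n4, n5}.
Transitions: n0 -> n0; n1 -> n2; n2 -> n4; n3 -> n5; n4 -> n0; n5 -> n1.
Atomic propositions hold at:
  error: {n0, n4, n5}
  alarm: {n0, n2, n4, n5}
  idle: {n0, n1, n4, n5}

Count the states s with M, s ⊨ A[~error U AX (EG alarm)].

4

Sat(~error) = {n1, n2, n3}
EG alarm: greatest fixpoint, start Z0 = {n0, n2, n4, n5}, keep only states in Sat with some successor in Z. Z1 = {n0, n2, n4}; fixed.
Sat(EG alarm) = {n0, n2, n4}
Sat(AX (EG alarm)) = {s : every successor in {n0, n2, n4}} = {n0, n1, n2, n4}
A[~error U AX (EG alarm)]: least fixpoint, start Z0 = Sat(AX (EG alarm)) = {n0, n1, n2, n4}, add states in Sat(~error) with every successor in Z. Already a fixed point.
Sat(A[~error U AX (EG alarm)]) = {n0, n1, n2, n4}
|Sat(A[~error U AX (EG alarm)])| = |{n0, n1, n2, n4}| = 4.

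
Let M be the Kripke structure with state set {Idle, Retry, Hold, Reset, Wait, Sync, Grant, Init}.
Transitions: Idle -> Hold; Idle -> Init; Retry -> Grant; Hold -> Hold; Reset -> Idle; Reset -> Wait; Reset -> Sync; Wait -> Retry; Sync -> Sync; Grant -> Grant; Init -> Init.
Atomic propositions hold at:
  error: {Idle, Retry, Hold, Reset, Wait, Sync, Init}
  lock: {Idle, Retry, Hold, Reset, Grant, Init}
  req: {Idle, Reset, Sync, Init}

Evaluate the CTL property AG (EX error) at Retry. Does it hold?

Sat(EX error) = {s : some successor in {Idle, Retry, Hold, Reset, Wait, Sync, Init}} = {Idle, Hold, Reset, Wait, Sync, Init}
AG (EX error): greatest fixpoint, start Z0 = {Idle, Hold, Reset, Wait, Sync, Init}, keep only states in Sat with every successor in Z. Z1 = {Idle, Hold, Reset, Sync, Init}; Z2 = {Idle, Hold, Sync, Init}; fixed.
Sat(AG (EX error)) = {Idle, Hold, Sync, Init}
Retry ∉ Sat(AG (EX error)) = {Idle, Hold, Sync, Init}, so the formula does not hold at Retry.

No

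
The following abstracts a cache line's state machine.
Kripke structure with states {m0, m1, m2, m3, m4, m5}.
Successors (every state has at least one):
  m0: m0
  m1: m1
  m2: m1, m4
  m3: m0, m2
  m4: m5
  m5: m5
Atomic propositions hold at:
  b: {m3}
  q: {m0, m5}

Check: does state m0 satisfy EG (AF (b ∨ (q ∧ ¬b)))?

Sat(¬b) = {m0, m1, m2, m4, m5}
Sat(q ∧ ¬b) = {m0, m5}
Sat(b ∨ (q ∧ ¬b)) = {m0, m3, m5}
AF (b ∨ (q ∧ ¬b)): least fixpoint, start Z0 = {m0, m3, m5}, add states with every successor in Z. Z1 = {m0, m3, m4, m5}; fixed.
Sat(AF (b ∨ (q ∧ ¬b))) = {m0, m3, m4, m5}
EG (AF (b ∨ (q ∧ ¬b))): greatest fixpoint, start Z0 = {m0, m3, m4, m5}, keep only states in Sat with some successor in Z. Already a fixed point.
Sat(EG (AF (b ∨ (q ∧ ¬b)))) = {m0, m3, m4, m5}
m0 ∈ Sat(EG (AF (b ∨ (q ∧ ¬b)))) = {m0, m3, m4, m5}, so the formula holds at m0.

Yes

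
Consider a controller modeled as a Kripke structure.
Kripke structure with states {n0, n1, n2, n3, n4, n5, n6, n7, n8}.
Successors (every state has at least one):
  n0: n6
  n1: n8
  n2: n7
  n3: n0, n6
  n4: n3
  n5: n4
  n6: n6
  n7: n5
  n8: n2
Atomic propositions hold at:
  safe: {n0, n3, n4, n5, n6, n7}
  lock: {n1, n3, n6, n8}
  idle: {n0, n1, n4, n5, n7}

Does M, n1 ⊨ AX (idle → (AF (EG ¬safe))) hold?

Yes

Sat(¬safe) = {n1, n2, n8}
EG ¬safe: greatest fixpoint, start Z0 = {n1, n2, n8}, keep only states in Sat with some successor in Z. Z1 = {n1, n8}; Z2 = {n1}; Z3 = ∅; fixed.
Sat(EG ¬safe) = ∅
AF (EG ¬safe): least fixpoint, start Z0 = ∅, add states with every successor in Z. Already a fixed point.
Sat(AF (EG ¬safe)) = ∅
Sat(idle → (AF (EG ¬safe))) = {n2, n3, n6, n8}
Sat(AX (idle → (AF (EG ¬safe)))) = {s : every successor in {n2, n3, n6, n8}} = {n0, n1, n4, n6, n8}
n1 ∈ Sat(AX (idle → (AF (EG ¬safe)))) = {n0, n1, n4, n6, n8}, so the formula holds at n1.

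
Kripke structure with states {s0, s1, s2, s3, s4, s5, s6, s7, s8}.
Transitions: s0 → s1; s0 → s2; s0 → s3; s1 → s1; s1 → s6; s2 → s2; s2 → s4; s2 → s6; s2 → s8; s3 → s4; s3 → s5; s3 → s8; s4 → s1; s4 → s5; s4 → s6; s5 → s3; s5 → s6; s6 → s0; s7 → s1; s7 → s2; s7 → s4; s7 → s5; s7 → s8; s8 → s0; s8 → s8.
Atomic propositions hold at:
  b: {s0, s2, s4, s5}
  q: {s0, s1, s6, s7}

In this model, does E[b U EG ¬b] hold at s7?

Sat(¬b) = {s1, s3, s6, s7, s8}
EG ¬b: greatest fixpoint, start Z0 = {s1, s3, s6, s7, s8}, keep only states in Sat with some successor in Z. Z1 = {s1, s3, s7, s8}; fixed.
Sat(EG ¬b) = {s1, s3, s7, s8}
E[b U EG ¬b]: least fixpoint, start Z0 = Sat(EG ¬b) = {s1, s3, s7, s8}, add states in Sat(b) with some successor in Z. Z1 = {s0, s1, s2, s3, s4, s5, s7, s8}; fixed.
Sat(E[b U EG ¬b]) = {s0, s1, s2, s3, s4, s5, s7, s8}
s7 ∈ Sat(E[b U EG ¬b]) = {s0, s1, s2, s3, s4, s5, s7, s8}, so the formula holds at s7.

Yes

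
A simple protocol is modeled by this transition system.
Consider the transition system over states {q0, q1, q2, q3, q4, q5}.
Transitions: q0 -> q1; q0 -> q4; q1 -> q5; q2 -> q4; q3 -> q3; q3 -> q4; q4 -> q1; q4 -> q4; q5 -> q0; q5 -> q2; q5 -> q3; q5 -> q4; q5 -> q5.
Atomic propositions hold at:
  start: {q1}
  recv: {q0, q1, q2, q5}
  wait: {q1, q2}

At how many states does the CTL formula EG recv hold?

EG recv: greatest fixpoint, start Z0 = {q0, q1, q2, q5}, keep only states in Sat with some successor in Z. Z1 = {q0, q1, q5}; fixed.
Sat(EG recv) = {q0, q1, q5}
|Sat(EG recv)| = |{q0, q1, q5}| = 3.

3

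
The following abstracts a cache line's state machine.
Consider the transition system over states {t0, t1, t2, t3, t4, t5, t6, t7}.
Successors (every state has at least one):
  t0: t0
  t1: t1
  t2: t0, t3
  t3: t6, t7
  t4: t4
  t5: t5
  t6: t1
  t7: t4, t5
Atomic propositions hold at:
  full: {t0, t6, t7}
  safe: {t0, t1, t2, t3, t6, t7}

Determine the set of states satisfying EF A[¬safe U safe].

{t0, t1, t2, t3, t6, t7}

Sat(¬safe) = {t4, t5}
A[¬safe U safe]: least fixpoint, start Z0 = Sat(safe) = {t0, t1, t2, t3, t6, t7}, add states in Sat(¬safe) with every successor in Z. Already a fixed point.
Sat(A[¬safe U safe]) = {t0, t1, t2, t3, t6, t7}
EF A[¬safe U safe]: least fixpoint, start Z0 = {t0, t1, t2, t3, t6, t7}, add states with some successor in Z. Already a fixed point.
Sat(EF A[¬safe U safe]) = {t0, t1, t2, t3, t6, t7}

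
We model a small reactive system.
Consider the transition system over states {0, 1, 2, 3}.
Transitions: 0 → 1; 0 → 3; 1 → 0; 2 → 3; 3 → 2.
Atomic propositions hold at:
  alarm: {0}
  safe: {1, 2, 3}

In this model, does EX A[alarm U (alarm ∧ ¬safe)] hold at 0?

No

Sat(¬safe) = {0}
Sat(alarm ∧ ¬safe) = {0}
A[alarm U (alarm ∧ ¬safe)]: least fixpoint, start Z0 = Sat((alarm ∧ ¬safe)) = {0}, add states in Sat(alarm) with every successor in Z. Already a fixed point.
Sat(A[alarm U (alarm ∧ ¬safe)]) = {0}
Sat(EX A[alarm U (alarm ∧ ¬safe)]) = {s : some successor in {0}} = {1}
0 ∉ Sat(EX A[alarm U (alarm ∧ ¬safe)]) = {1}, so the formula does not hold at 0.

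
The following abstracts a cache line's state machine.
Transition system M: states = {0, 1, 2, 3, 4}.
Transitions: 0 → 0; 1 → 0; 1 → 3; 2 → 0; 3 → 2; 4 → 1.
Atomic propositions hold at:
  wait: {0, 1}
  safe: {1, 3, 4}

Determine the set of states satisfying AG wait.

AG wait: greatest fixpoint, start Z0 = {0, 1}, keep only states in Sat with every successor in Z. Z1 = {0}; fixed.
Sat(AG wait) = {0}

{0}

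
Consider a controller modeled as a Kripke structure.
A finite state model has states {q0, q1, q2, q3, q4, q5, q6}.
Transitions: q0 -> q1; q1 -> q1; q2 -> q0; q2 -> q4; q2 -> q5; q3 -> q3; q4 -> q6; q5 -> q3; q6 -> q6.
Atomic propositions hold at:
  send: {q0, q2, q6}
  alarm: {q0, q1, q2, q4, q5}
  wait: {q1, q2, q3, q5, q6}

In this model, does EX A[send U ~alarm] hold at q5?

Yes

Sat(~alarm) = {q3, q6}
A[send U ~alarm]: least fixpoint, start Z0 = Sat(~alarm) = {q3, q6}, add states in Sat(send) with every successor in Z. Already a fixed point.
Sat(A[send U ~alarm]) = {q3, q6}
Sat(EX A[send U ~alarm]) = {s : some successor in {q3, q6}} = {q3, q4, q5, q6}
q5 ∈ Sat(EX A[send U ~alarm]) = {q3, q4, q5, q6}, so the formula holds at q5.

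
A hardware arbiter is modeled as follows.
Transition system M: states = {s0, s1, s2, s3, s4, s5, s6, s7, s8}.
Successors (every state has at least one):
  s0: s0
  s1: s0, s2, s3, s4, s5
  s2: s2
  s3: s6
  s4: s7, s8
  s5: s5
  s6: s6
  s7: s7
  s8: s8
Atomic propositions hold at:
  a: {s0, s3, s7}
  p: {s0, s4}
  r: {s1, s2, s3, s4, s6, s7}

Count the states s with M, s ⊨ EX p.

2

Sat(EX p) = {s : some successor in {s0, s4}} = {s0, s1}
|Sat(EX p)| = |{s0, s1}| = 2.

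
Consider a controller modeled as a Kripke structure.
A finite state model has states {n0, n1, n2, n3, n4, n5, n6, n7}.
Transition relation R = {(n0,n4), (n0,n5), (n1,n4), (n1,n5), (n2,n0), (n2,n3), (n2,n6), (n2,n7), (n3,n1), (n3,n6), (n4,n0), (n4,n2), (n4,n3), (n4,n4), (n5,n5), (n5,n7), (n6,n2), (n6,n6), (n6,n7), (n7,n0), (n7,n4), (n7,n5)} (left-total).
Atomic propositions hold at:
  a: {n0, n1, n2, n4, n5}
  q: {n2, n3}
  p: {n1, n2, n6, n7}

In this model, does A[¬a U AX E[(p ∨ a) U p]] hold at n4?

Sat(¬a) = {n3, n6, n7}
Sat(p ∨ a) = {n0, n1, n2, n4, n5, n6, n7}
E[(p ∨ a) U p]: least fixpoint, start Z0 = Sat(p) = {n1, n2, n6, n7}, add states in Sat(p ∨ a) with some successor in Z. Z1 = {n1, n2, n4, n5, n6, n7}; Z2 = {n0, n1, n2, n4, n5, n6, n7}; fixed.
Sat(E[(p ∨ a) U p]) = {n0, n1, n2, n4, n5, n6, n7}
Sat(AX E[(p ∨ a) U p]) = {s : every successor in {n0, n1, n2, n4, n5, n6, n7}} = {n0, n1, n3, n5, n6, n7}
A[¬a U AX E[(p ∨ a) U p]]: least fixpoint, start Z0 = Sat(AX E[(p ∨ a) U p]) = {n0, n1, n3, n5, n6, n7}, add states in Sat(¬a) with every successor in Z. Already a fixed point.
Sat(A[¬a U AX E[(p ∨ a) U p]]) = {n0, n1, n3, n5, n6, n7}
n4 ∉ Sat(A[¬a U AX E[(p ∨ a) U p]]) = {n0, n1, n3, n5, n6, n7}, so the formula does not hold at n4.

No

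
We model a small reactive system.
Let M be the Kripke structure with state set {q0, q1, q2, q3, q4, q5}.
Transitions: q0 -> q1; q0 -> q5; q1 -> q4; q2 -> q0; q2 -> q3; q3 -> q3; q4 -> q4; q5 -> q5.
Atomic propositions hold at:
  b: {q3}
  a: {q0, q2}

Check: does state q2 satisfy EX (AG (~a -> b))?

Yes

Sat(~a) = {q1, q3, q4, q5}
Sat(~a -> b) = {q0, q2, q3}
AG (~a -> b): greatest fixpoint, start Z0 = {q0, q2, q3}, keep only states in Sat with every successor in Z. Z1 = {q2, q3}; Z2 = {q3}; fixed.
Sat(AG (~a -> b)) = {q3}
Sat(EX (AG (~a -> b))) = {s : some successor in {q3}} = {q2, q3}
q2 ∈ Sat(EX (AG (~a -> b))) = {q2, q3}, so the formula holds at q2.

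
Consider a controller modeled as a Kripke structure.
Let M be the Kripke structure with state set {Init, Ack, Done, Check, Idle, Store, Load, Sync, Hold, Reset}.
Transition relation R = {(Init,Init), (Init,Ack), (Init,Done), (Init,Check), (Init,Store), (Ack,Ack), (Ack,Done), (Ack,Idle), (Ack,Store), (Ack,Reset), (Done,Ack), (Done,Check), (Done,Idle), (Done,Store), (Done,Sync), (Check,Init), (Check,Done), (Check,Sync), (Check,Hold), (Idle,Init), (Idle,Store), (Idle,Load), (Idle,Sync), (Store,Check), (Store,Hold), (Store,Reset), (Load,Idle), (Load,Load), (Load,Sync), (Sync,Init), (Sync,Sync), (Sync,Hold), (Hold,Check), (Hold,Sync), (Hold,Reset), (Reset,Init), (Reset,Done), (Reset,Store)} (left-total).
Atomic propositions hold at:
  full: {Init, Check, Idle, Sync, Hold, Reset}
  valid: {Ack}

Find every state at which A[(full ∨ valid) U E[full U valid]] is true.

Sat(full ∨ valid) = {Init, Ack, Check, Idle, Sync, Hold, Reset}
E[full U valid]: least fixpoint, start Z0 = Sat(valid) = {Ack}, add states in Sat(full) with some successor in Z. Z1 = {Init, Ack}; Z2 = {Init, Ack, Check, Idle, Sync, Reset}; Z3 = {Init, Ack, Check, Idle, Sync, Hold, Reset}; fixed.
Sat(E[full U valid]) = {Init, Ack, Check, Idle, Sync, Hold, Reset}
A[(full ∨ valid) U E[full U valid]]: least fixpoint, start Z0 = Sat(E[full U valid]) = {Init, Ack, Check, Idle, Sync, Hold, Reset}, add states in Sat(full ∨ valid) with every successor in Z. Already a fixed point.
Sat(A[(full ∨ valid) U E[full U valid]]) = {Init, Ack, Check, Idle, Sync, Hold, Reset}

{Init, Ack, Check, Idle, Sync, Hold, Reset}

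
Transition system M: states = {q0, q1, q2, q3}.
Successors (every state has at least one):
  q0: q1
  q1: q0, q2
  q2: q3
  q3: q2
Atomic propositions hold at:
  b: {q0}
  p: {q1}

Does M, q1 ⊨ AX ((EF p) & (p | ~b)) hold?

No

EF p: least fixpoint, start Z0 = {q1}, add states with some successor in Z. Z1 = {q0, q1}; fixed.
Sat(EF p) = {q0, q1}
Sat(~b) = {q1, q2, q3}
Sat(p | ~b) = {q1, q2, q3}
Sat((EF p) & (p | ~b)) = {q1}
Sat(AX ((EF p) & (p | ~b))) = {s : every successor in {q1}} = {q0}
q1 ∉ Sat(AX ((EF p) & (p | ~b))) = {q0}, so the formula does not hold at q1.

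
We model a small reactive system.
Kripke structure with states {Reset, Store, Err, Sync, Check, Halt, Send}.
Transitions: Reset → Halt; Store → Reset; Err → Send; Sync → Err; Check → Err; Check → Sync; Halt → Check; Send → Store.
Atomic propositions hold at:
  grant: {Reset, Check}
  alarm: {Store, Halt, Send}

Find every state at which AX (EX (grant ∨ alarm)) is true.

Sat(grant ∨ alarm) = {Reset, Store, Check, Halt, Send}
Sat(EX (grant ∨ alarm)) = {s : some successor in {Reset, Store, Check, Halt, Send}} = {Reset, Store, Err, Halt, Send}
Sat(AX (EX (grant ∨ alarm))) = {s : every successor in {Reset, Store, Err, Halt, Send}} = {Reset, Store, Err, Sync, Send}

{Reset, Store, Err, Sync, Send}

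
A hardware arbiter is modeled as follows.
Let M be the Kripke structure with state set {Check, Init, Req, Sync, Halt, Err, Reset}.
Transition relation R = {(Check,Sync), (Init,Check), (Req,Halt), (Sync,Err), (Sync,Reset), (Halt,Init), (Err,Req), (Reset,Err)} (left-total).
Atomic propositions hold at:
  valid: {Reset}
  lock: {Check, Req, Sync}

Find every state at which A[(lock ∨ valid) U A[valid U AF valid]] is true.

Sat(lock ∨ valid) = {Check, Req, Sync, Reset}
AF valid: least fixpoint, start Z0 = {Reset}, add states with every successor in Z. Already a fixed point.
Sat(AF valid) = {Reset}
A[valid U AF valid]: least fixpoint, start Z0 = Sat(AF valid) = {Reset}, add states in Sat(valid) with every successor in Z. Already a fixed point.
Sat(A[valid U AF valid]) = {Reset}
A[(lock ∨ valid) U A[valid U AF valid]]: least fixpoint, start Z0 = Sat(A[valid U AF valid]) = {Reset}, add states in Sat(lock ∨ valid) with every successor in Z. Already a fixed point.
Sat(A[(lock ∨ valid) U A[valid U AF valid]]) = {Reset}

{Reset}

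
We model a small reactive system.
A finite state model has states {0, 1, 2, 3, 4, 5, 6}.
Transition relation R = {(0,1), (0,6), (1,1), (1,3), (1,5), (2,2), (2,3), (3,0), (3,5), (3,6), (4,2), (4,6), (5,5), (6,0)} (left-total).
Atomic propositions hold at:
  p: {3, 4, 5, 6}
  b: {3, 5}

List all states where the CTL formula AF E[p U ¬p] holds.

{0, 1, 2, 3, 4, 6}

Sat(¬p) = {0, 1, 2}
E[p U ¬p]: least fixpoint, start Z0 = Sat(¬p) = {0, 1, 2}, add states in Sat(p) with some successor in Z. Z1 = {0, 1, 2, 3, 4, 6}; fixed.
Sat(E[p U ¬p]) = {0, 1, 2, 3, 4, 6}
AF E[p U ¬p]: least fixpoint, start Z0 = {0, 1, 2, 3, 4, 6}, add states with every successor in Z. Already a fixed point.
Sat(AF E[p U ¬p]) = {0, 1, 2, 3, 4, 6}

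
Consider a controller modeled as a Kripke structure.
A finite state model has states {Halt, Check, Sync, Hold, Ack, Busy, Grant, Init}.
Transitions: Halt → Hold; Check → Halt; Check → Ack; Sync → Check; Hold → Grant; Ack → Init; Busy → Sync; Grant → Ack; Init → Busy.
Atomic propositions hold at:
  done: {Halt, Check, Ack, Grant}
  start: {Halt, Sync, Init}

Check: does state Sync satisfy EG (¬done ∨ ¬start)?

Sat(¬done) = {Sync, Hold, Busy, Init}
Sat(¬start) = {Check, Hold, Ack, Busy, Grant}
Sat(¬done ∨ ¬start) = {Check, Sync, Hold, Ack, Busy, Grant, Init}
EG (¬done ∨ ¬start): greatest fixpoint, start Z0 = {Check, Sync, Hold, Ack, Busy, Grant, Init}, keep only states in Sat with some successor in Z. Already a fixed point.
Sat(EG (¬done ∨ ¬start)) = {Check, Sync, Hold, Ack, Busy, Grant, Init}
Sync ∈ Sat(EG (¬done ∨ ¬start)) = {Check, Sync, Hold, Ack, Busy, Grant, Init}, so the formula holds at Sync.

Yes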